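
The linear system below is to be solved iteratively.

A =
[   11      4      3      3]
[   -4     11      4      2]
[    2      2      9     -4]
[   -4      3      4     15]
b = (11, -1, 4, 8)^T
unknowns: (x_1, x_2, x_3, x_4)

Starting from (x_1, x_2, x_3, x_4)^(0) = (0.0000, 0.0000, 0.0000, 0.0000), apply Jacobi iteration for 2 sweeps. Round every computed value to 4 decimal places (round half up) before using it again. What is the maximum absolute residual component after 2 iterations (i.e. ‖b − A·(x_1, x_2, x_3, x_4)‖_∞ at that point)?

Iteration 1:
  x_1 = (11 - (4)·0.0000 - (3)·0.0000 - (3)·0.0000) / (11) = 1.0000
  x_2 = (-1 - (-4)·0.0000 - (4)·0.0000 - (2)·0.0000) / (11) = -0.0909
  x_3 = (4 - (2)·0.0000 - (2)·0.0000 - (-4)·0.0000) / (9) = 0.4444
  x_4 = (8 - (-4)·0.0000 - (3)·0.0000 - (4)·0.0000) / (15) = 0.5333
Iteration 2:
  x_1 = (11 - (4)·-0.0909 - (3)·0.4444 - (3)·0.5333) / (11) = 0.7664
  x_2 = (-1 - (-4)·1.0000 - (4)·0.4444 - (2)·0.5333) / (11) = 0.0142
  x_3 = (4 - (2)·1.0000 - (2)·-0.0909 - (-4)·0.5333) / (9) = 0.4794
  x_4 = (8 - (-4)·1.0000 - (3)·-0.0909 - (4)·0.4444) / (15) = 0.6997
Residual b − A·x = (-1.0245, -1.4076, 0.9230, -1.3901); ∞-norm = 1.4076

1.4076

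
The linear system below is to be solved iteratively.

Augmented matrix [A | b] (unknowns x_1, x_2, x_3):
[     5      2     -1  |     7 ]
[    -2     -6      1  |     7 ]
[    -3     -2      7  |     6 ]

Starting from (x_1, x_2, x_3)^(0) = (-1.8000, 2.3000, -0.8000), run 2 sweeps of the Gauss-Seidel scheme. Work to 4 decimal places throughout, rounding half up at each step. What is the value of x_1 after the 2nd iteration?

2.0812

Iteration 1:
  x_1 = (7 - (2)·2.3000 - (-1)·-0.8000) / (5) = 0.3200
  x_2 = (7 - (-2)·0.3200 - (1)·-0.8000) / (-6) = -1.4067
  x_3 = (6 - (-3)·0.3200 - (-2)·-1.4067) / (7) = 0.5924
Iteration 2:
  x_1 = (7 - (2)·-1.4067 - (-1)·0.5924) / (5) = 2.0812
  x_2 = (7 - (-2)·2.0812 - (1)·0.5924) / (-6) = -1.7617
  x_3 = (6 - (-3)·2.0812 - (-2)·-1.7617) / (7) = 1.2457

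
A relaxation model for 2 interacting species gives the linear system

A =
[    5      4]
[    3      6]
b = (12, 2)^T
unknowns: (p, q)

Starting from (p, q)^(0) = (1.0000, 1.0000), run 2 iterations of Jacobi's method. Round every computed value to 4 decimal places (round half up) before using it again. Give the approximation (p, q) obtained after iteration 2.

(2.5334, -0.4667)

Iteration 1:
  p = (12 - (4)·1.0000) / (5) = 1.6000
  q = (2 - (3)·1.0000) / (6) = -0.1667
Iteration 2:
  p = (12 - (4)·-0.1667) / (5) = 2.5334
  q = (2 - (3)·1.6000) / (6) = -0.4667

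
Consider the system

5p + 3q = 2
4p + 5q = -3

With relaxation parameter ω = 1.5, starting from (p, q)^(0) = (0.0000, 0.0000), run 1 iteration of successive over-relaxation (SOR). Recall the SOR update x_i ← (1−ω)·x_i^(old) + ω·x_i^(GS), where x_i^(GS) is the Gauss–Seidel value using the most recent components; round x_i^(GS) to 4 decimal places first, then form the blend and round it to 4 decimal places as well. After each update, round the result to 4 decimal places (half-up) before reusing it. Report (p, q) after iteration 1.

Iteration 1:
  p: GS value = (2 - (3)·0.0000) / (5) = 0.4000;  p ← (1−ω)·0.0000 + ω·0.4000 = 0.6000
  q: GS value = (-3 - (4)·0.6000) / (5) = -1.0800;  q ← (1−ω)·0.0000 + ω·-1.0800 = -1.6200

(0.6000, -1.6200)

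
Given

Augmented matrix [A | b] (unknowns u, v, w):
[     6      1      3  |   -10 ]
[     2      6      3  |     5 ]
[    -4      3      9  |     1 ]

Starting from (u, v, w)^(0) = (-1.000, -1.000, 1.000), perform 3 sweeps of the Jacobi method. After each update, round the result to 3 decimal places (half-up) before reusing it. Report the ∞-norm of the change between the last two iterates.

0.426

Iteration 1:
  u = (-10 - (1)·-1.000 - (3)·1.000) / (6) = -2.000
  v = (5 - (2)·-1.000 - (3)·1.000) / (6) = 0.667
  w = (1 - (-4)·-1.000 - (3)·-1.000) / (9) = 0.000
Iteration 2:
  u = (-10 - (1)·0.667 - (3)·0.000) / (6) = -1.778
  v = (5 - (2)·-2.000 - (3)·0.000) / (6) = 1.500
  w = (1 - (-4)·-2.000 - (3)·0.667) / (9) = -1.000
Iteration 3:
  u = (-10 - (1)·1.500 - (3)·-1.000) / (6) = -1.417
  v = (5 - (2)·-1.778 - (3)·-1.000) / (6) = 1.926
  w = (1 - (-4)·-1.778 - (3)·1.500) / (9) = -1.179
Change: (0.361, 0.426, -0.179) → max |·| = 0.426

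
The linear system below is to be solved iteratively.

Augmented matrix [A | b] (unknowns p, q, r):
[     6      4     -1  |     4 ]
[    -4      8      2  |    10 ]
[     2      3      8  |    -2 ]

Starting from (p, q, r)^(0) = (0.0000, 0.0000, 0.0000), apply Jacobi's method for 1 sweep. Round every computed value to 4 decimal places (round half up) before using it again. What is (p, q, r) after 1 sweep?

(0.6667, 1.2500, -0.2500)

Iteration 1:
  p = (4 - (4)·0.0000 - (-1)·0.0000) / (6) = 0.6667
  q = (10 - (-4)·0.0000 - (2)·0.0000) / (8) = 1.2500
  r = (-2 - (2)·0.0000 - (3)·0.0000) / (8) = -0.2500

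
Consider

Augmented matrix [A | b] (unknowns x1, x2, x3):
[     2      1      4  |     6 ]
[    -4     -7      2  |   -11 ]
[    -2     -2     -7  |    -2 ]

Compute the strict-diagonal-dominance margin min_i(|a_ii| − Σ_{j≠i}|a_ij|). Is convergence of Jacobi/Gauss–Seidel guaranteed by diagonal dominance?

row 1: |2| − (1+4) = -3
row 2: |-7| − (4+2) = 1
row 3: |-7| − (2+2) = 3
minimum over rows = -3 → not strictly diagonally dominant

-3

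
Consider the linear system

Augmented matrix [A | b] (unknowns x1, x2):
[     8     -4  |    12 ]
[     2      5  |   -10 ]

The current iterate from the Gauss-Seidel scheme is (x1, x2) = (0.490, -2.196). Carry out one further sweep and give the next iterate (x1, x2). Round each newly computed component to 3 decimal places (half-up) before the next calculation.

(0.402, -2.161)

One sweep:
  x1 = (12 - (-4)·-2.196) / (8) = 0.402
  x2 = (-10 - (2)·0.402) / (5) = -2.161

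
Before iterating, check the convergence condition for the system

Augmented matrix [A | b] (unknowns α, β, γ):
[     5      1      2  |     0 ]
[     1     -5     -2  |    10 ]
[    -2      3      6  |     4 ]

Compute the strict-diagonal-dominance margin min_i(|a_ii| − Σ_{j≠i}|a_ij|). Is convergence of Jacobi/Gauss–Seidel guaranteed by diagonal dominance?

row 1: |5| − (1+2) = 2
row 2: |-5| − (1+2) = 2
row 3: |6| − (2+3) = 1
minimum over rows = 1 → strictly diagonally dominant (convergence guaranteed)

1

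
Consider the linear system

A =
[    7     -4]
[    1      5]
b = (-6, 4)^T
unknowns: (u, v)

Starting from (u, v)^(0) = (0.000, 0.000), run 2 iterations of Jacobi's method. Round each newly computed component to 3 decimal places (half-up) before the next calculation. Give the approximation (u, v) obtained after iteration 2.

Iteration 1:
  u = (-6 - (-4)·0.000) / (7) = -0.857
  v = (4 - (1)·0.000) / (5) = 0.800
Iteration 2:
  u = (-6 - (-4)·0.800) / (7) = -0.400
  v = (4 - (1)·-0.857) / (5) = 0.971

(-0.400, 0.971)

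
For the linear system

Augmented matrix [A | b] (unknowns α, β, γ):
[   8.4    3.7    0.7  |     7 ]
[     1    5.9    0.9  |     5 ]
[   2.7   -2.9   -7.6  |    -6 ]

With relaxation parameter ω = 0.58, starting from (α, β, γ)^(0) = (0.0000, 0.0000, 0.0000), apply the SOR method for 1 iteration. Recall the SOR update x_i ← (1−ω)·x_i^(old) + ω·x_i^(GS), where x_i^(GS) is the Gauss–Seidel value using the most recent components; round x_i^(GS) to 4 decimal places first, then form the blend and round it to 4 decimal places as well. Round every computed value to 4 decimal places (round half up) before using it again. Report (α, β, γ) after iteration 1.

(0.4833, 0.4440, 0.4592)

Iteration 1:
  α: GS value = (7 - (3.7)·0.0000 - (0.7)·0.0000) / (8.4) = 0.8333;  α ← (1−ω)·0.0000 + ω·0.8333 = 0.4833
  β: GS value = (5 - (1)·0.4833 - (0.9)·0.0000) / (5.9) = 0.7655;  β ← (1−ω)·0.0000 + ω·0.7655 = 0.4440
  γ: GS value = (-6 - (2.7)·0.4833 - (-2.9)·0.4440) / (-7.6) = 0.7918;  γ ← (1−ω)·0.0000 + ω·0.7918 = 0.4592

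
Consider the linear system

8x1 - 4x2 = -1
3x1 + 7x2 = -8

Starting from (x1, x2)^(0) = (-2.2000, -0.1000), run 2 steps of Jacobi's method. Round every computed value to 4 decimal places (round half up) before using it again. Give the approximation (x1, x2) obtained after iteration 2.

(-0.2250, -1.0679)

Iteration 1:
  x1 = (-1 - (-4)·-0.1000) / (8) = -0.1750
  x2 = (-8 - (3)·-2.2000) / (7) = -0.2000
Iteration 2:
  x1 = (-1 - (-4)·-0.2000) / (8) = -0.2250
  x2 = (-8 - (3)·-0.1750) / (7) = -1.0679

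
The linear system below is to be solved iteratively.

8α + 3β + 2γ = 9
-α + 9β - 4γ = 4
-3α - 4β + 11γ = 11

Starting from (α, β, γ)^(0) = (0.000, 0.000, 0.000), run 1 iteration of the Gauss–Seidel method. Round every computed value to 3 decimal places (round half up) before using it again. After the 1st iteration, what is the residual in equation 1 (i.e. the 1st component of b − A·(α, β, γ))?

-4.735

Iteration 1:
  α = (9 - (3)·0.000 - (2)·0.000) / (8) = 1.125
  β = (4 - (-1)·1.125 - (-4)·0.000) / (9) = 0.569
  γ = (11 - (-3)·1.125 - (-4)·0.569) / (11) = 1.514
Residual b − A·x = (-4.735, 6.060, -0.003)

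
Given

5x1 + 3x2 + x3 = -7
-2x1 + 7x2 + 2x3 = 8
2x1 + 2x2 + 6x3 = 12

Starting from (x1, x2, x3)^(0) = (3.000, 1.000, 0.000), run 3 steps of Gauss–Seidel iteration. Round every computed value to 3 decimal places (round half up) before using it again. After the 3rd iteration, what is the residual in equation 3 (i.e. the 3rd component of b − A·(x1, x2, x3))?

Iteration 1:
  x1 = (-7 - (3)·1.000 - (1)·0.000) / (5) = -2.000
  x2 = (8 - (-2)·-2.000 - (2)·0.000) / (7) = 0.571
  x3 = (12 - (2)·-2.000 - (2)·0.571) / (6) = 2.476
Iteration 2:
  x1 = (-7 - (3)·0.571 - (1)·2.476) / (5) = -2.238
  x2 = (8 - (-2)·-2.238 - (2)·2.476) / (7) = -0.204
  x3 = (12 - (2)·-2.238 - (2)·-0.204) / (6) = 2.814
Iteration 3:
  x1 = (-7 - (3)·-0.204 - (1)·2.814) / (5) = -1.840
  x2 = (8 - (-2)·-1.840 - (2)·2.814) / (7) = -0.187
  x3 = (12 - (2)·-1.840 - (2)·-0.187) / (6) = 2.676
Residual b − A·x = (0.085, 0.277, -0.002)

-0.002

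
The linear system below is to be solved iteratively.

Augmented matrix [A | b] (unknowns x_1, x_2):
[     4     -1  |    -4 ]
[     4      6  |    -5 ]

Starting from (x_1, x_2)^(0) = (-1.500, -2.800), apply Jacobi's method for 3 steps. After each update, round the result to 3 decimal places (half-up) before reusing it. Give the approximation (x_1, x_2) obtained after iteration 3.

(-0.925, -0.195)

Iteration 1:
  x_1 = (-4 - (-1)·-2.800) / (4) = -1.700
  x_2 = (-5 - (4)·-1.500) / (6) = 0.167
Iteration 2:
  x_1 = (-4 - (-1)·0.167) / (4) = -0.958
  x_2 = (-5 - (4)·-1.700) / (6) = 0.300
Iteration 3:
  x_1 = (-4 - (-1)·0.300) / (4) = -0.925
  x_2 = (-5 - (4)·-0.958) / (6) = -0.195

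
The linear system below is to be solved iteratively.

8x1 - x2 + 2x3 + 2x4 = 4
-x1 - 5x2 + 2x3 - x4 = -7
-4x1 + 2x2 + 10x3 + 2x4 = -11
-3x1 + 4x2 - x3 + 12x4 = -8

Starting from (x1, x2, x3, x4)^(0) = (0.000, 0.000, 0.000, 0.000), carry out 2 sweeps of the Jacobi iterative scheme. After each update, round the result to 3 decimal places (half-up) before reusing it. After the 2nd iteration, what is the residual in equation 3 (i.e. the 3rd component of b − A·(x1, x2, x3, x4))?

4.152

Iteration 1:
  x1 = (4 - (-1)·0.000 - (2)·0.000 - (2)·0.000) / (8) = 0.500
  x2 = (-7 - (-1)·0.000 - (2)·0.000 - (-1)·0.000) / (-5) = 1.400
  x3 = (-11 - (-4)·0.000 - (2)·0.000 - (2)·0.000) / (10) = -1.100
  x4 = (-8 - (-3)·0.000 - (4)·0.000 - (-1)·0.000) / (12) = -0.667
Iteration 2:
  x1 = (4 - (-1)·1.400 - (2)·-1.100 - (2)·-0.667) / (8) = 1.117
  x2 = (-7 - (-1)·0.500 - (2)·-1.100 - (-1)·-0.667) / (-5) = 0.993
  x3 = (-11 - (-4)·0.500 - (2)·1.400 - (2)·-0.667) / (10) = -1.047
  x4 = (-8 - (-3)·0.500 - (4)·1.400 - (-1)·-1.100) / (12) = -1.100
Residual b − A·x = (0.351, 0.076, 4.152, 3.532)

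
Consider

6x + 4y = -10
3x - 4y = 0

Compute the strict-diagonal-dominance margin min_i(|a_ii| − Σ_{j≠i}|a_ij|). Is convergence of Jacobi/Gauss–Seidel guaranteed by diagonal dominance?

1

row 1: |6| − (4) = 2
row 2: |-4| − (3) = 1
minimum over rows = 1 → strictly diagonally dominant (convergence guaranteed)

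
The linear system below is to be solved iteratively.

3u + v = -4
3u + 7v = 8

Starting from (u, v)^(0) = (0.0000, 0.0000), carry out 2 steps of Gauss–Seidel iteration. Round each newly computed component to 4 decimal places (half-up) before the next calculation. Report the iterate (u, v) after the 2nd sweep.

Iteration 1:
  u = (-4 - (1)·0.0000) / (3) = -1.3333
  v = (8 - (3)·-1.3333) / (7) = 1.7143
Iteration 2:
  u = (-4 - (1)·1.7143) / (3) = -1.9048
  v = (8 - (3)·-1.9048) / (7) = 1.9592

(-1.9048, 1.9592)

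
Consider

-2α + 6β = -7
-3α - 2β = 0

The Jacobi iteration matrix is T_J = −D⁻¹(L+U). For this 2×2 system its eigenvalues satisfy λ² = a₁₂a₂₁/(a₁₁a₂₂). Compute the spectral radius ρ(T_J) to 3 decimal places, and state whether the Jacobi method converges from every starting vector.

a₁₂a₂₁/(a₁₁a₂₂) = (6)·(-3) / ((-2)·(-2)) = -4.500000
ρ = √|-4.500000| = √4.500000 = 2.121
ρ > 1, so Jacobi diverges

2.121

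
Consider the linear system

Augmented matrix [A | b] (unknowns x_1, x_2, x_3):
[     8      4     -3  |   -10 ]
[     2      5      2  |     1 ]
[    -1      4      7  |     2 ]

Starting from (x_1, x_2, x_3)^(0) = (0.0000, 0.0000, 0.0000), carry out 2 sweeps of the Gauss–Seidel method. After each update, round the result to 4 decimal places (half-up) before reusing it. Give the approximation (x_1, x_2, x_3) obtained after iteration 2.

Iteration 1:
  x_1 = (-10 - (4)·0.0000 - (-3)·0.0000) / (8) = -1.2500
  x_2 = (1 - (2)·-1.2500 - (2)·0.0000) / (5) = 0.7000
  x_3 = (2 - (-1)·-1.2500 - (4)·0.7000) / (7) = -0.2929
Iteration 2:
  x_1 = (-10 - (4)·0.7000 - (-3)·-0.2929) / (8) = -1.7098
  x_2 = (1 - (2)·-1.7098 - (2)·-0.2929) / (5) = 1.0011
  x_3 = (2 - (-1)·-1.7098 - (4)·1.0011) / (7) = -0.5306

(-1.7098, 1.0011, -0.5306)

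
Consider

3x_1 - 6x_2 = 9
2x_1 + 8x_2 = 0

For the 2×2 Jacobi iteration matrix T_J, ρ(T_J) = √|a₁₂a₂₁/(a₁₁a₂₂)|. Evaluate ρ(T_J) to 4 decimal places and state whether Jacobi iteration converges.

0.7071

a₁₂a₂₁/(a₁₁a₂₂) = (-6)·(2) / ((3)·(8)) = -0.500000
ρ = √|-0.500000| = √0.500000 = 0.7071
ρ < 1, so Jacobi converges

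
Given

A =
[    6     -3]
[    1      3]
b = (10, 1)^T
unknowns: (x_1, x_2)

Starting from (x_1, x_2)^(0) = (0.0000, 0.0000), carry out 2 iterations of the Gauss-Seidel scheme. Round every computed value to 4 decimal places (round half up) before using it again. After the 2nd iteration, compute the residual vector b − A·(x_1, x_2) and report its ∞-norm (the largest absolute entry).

0.1108

Iteration 1:
  x_1 = (10 - (-3)·0.0000) / (6) = 1.6667
  x_2 = (1 - (1)·1.6667) / (3) = -0.2222
Iteration 2:
  x_1 = (10 - (-3)·-0.2222) / (6) = 1.5556
  x_2 = (1 - (1)·1.5556) / (3) = -0.1852
Residual b − A·x = (0.1108, 0.0000); ∞-norm = 0.1108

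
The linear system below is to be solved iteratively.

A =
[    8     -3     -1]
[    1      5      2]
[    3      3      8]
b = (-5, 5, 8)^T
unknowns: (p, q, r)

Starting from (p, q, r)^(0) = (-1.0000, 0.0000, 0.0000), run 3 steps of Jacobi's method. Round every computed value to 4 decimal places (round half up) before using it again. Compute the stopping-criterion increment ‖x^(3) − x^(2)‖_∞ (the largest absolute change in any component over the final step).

Iteration 1:
  p = (-5 - (-3)·0.0000 - (-1)·0.0000) / (8) = -0.6250
  q = (5 - (1)·-1.0000 - (2)·0.0000) / (5) = 1.2000
  r = (8 - (3)·-1.0000 - (3)·0.0000) / (8) = 1.3750
Iteration 2:
  p = (-5 - (-3)·1.2000 - (-1)·1.3750) / (8) = -0.0031
  q = (5 - (1)·-0.6250 - (2)·1.3750) / (5) = 0.5750
  r = (8 - (3)·-0.6250 - (3)·1.2000) / (8) = 0.7844
Iteration 3:
  p = (-5 - (-3)·0.5750 - (-1)·0.7844) / (8) = -0.3113
  q = (5 - (1)·-0.0031 - (2)·0.7844) / (5) = 0.6869
  r = (8 - (3)·-0.0031 - (3)·0.5750) / (8) = 0.7855
Change: (-0.3082, 0.1119, 0.0011) → max |·| = 0.3082

0.3082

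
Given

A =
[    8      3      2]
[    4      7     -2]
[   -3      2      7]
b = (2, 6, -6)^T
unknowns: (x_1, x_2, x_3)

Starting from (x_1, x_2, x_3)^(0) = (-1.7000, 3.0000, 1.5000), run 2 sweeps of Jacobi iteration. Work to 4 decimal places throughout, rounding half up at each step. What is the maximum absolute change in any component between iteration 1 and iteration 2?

Iteration 1:
  x_1 = (2 - (3)·3.0000 - (2)·1.5000) / (8) = -1.2500
  x_2 = (6 - (4)·-1.7000 - (-2)·1.5000) / (7) = 2.2571
  x_3 = (-6 - (-3)·-1.7000 - (2)·3.0000) / (7) = -2.4429
Iteration 2:
  x_1 = (2 - (3)·2.2571 - (2)·-2.4429) / (8) = 0.0143
  x_2 = (6 - (4)·-1.2500 - (-2)·-2.4429) / (7) = 0.8735
  x_3 = (-6 - (-3)·-1.2500 - (2)·2.2571) / (7) = -2.0377
Change: (1.2643, -1.3836, 0.4052) → max |·| = 1.3836

1.3836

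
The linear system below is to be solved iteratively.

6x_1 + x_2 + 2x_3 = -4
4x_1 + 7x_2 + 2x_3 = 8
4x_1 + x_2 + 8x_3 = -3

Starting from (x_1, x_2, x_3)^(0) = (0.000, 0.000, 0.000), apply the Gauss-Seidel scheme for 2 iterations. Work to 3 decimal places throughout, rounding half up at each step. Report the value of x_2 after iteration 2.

Iteration 1:
  x_1 = (-4 - (1)·0.000 - (2)·0.000) / (6) = -0.667
  x_2 = (8 - (4)·-0.667 - (2)·0.000) / (7) = 1.524
  x_3 = (-3 - (4)·-0.667 - (1)·1.524) / (8) = -0.232
Iteration 2:
  x_1 = (-4 - (1)·1.524 - (2)·-0.232) / (6) = -0.843
  x_2 = (8 - (4)·-0.843 - (2)·-0.232) / (7) = 1.691
  x_3 = (-3 - (4)·-0.843 - (1)·1.691) / (8) = -0.165

1.691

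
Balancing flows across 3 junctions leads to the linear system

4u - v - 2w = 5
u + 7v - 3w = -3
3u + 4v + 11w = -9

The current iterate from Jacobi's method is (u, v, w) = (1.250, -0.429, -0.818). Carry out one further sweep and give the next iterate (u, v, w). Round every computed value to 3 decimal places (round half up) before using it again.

(0.734, -0.958, -1.003)

One sweep:
  u = (5 - (-1)·-0.429 - (-2)·-0.818) / (4) = 0.734
  v = (-3 - (1)·1.250 - (-3)·-0.818) / (7) = -0.958
  w = (-9 - (3)·1.250 - (4)·-0.429) / (11) = -1.003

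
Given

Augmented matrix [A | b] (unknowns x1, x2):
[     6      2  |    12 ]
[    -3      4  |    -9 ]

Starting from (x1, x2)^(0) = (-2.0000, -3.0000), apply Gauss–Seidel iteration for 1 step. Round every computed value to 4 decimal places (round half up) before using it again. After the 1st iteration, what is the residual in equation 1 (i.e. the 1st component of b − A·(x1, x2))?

-6.0000

Iteration 1:
  x1 = (12 - (2)·-3.0000) / (6) = 3.0000
  x2 = (-9 - (-3)·3.0000) / (4) = 0.0000
Residual b − A·x = (-6.0000, 0.0000)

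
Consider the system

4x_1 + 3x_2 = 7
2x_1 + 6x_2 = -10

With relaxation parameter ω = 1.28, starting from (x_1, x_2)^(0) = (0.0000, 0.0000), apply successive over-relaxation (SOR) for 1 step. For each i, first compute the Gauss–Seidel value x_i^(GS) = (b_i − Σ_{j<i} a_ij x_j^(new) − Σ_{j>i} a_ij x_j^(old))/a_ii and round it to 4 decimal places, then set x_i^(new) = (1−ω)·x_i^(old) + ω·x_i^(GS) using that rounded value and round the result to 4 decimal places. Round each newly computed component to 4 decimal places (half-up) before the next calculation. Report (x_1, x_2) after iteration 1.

Iteration 1:
  x_1: GS value = (7 - (3)·0.0000) / (4) = 1.7500;  x_1 ← (1−ω)·0.0000 + ω·1.7500 = 2.2400
  x_2: GS value = (-10 - (2)·2.2400) / (6) = -2.4133;  x_2 ← (1−ω)·0.0000 + ω·-2.4133 = -3.0890

(2.2400, -3.0890)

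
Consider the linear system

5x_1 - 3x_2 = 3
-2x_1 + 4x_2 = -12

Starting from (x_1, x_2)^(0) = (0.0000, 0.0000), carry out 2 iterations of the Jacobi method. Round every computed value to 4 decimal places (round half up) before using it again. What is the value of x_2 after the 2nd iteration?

Iteration 1:
  x_1 = (3 - (-3)·0.0000) / (5) = 0.6000
  x_2 = (-12 - (-2)·0.0000) / (4) = -3.0000
Iteration 2:
  x_1 = (3 - (-3)·-3.0000) / (5) = -1.2000
  x_2 = (-12 - (-2)·0.6000) / (4) = -2.7000

-2.7000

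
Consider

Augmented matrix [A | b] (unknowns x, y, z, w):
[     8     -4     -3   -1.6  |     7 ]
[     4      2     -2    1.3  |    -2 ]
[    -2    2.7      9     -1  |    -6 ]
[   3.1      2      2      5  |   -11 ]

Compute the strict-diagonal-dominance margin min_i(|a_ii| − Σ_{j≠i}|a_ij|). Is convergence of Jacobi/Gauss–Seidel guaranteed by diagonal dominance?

row 1: |8| − (4+3+1.6) = -0.6
row 2: |2| − (4+2+1.3) = -5.3
row 3: |9| − (2+2.7+1) = 3.3
row 4: |5| − (3.1+2+2) = -2.1
minimum over rows = -5.3 → not strictly diagonally dominant

-5.3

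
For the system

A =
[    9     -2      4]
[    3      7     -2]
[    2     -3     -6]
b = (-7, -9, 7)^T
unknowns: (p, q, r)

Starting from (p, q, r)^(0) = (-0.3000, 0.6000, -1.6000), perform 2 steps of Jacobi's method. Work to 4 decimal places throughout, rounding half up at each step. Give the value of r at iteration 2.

Iteration 1:
  p = (-7 - (-2)·0.6000 - (4)·-1.6000) / (9) = 0.0667
  q = (-9 - (3)·-0.3000 - (-2)·-1.6000) / (7) = -1.6143
  r = (7 - (2)·-0.3000 - (-3)·0.6000) / (-6) = -1.5667
Iteration 2:
  p = (-7 - (-2)·-1.6143 - (4)·-1.5667) / (9) = -0.4402
  q = (-9 - (3)·0.0667 - (-2)·-1.5667) / (7) = -1.7619
  r = (7 - (2)·0.0667 - (-3)·-1.6143) / (-6) = -0.3373

-0.3373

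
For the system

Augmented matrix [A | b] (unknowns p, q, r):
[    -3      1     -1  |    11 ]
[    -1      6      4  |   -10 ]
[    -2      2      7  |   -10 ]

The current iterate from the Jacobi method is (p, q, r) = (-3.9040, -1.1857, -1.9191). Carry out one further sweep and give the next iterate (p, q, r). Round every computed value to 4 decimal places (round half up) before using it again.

(-3.4222, -1.0379, -2.2052)

One sweep:
  p = (11 - (1)·-1.1857 - (-1)·-1.9191) / (-3) = -3.4222
  q = (-10 - (-1)·-3.9040 - (4)·-1.9191) / (6) = -1.0379
  r = (-10 - (-2)·-3.9040 - (2)·-1.1857) / (7) = -2.2052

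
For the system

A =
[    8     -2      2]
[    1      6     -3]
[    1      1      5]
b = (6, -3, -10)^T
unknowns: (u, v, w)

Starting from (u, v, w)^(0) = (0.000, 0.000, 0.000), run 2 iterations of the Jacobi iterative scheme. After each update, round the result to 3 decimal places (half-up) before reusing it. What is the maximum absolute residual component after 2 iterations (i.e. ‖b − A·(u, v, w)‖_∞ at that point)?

2.150

Iteration 1:
  u = (6 - (-2)·0.000 - (2)·0.000) / (8) = 0.750
  v = (-3 - (1)·0.000 - (-3)·0.000) / (6) = -0.500
  w = (-10 - (1)·0.000 - (1)·0.000) / (5) = -2.000
Iteration 2:
  u = (6 - (-2)·-0.500 - (2)·-2.000) / (8) = 1.125
  v = (-3 - (1)·0.750 - (-3)·-2.000) / (6) = -1.625
  w = (-10 - (1)·0.750 - (1)·-0.500) / (5) = -2.050
Residual b − A·x = (-2.150, -0.525, 0.750); ∞-norm = 2.150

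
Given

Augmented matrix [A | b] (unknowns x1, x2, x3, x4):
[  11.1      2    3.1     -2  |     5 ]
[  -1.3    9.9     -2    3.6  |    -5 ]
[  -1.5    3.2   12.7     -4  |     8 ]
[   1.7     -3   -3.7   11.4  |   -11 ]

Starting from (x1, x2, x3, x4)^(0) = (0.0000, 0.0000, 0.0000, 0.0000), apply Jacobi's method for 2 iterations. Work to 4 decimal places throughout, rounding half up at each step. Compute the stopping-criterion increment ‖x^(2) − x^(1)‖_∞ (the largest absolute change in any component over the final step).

Iteration 1:
  x1 = (5 - (2)·0.0000 - (3.1)·0.0000 - (-2)·0.0000) / (11.1) = 0.4505
  x2 = (-5 - (-1.3)·0.0000 - (-2)·0.0000 - (3.6)·0.0000) / (9.9) = -0.5051
  x3 = (8 - (-1.5)·0.0000 - (3.2)·0.0000 - (-4)·0.0000) / (12.7) = 0.6299
  x4 = (-11 - (1.7)·0.0000 - (-3)·0.0000 - (-3.7)·0.0000) / (11.4) = -0.9649
Iteration 2:
  x1 = (5 - (2)·-0.5051 - (3.1)·0.6299 - (-2)·-0.9649) / (11.1) = 0.1917
  x2 = (-5 - (-1.3)·0.4505 - (-2)·0.6299 - (3.6)·-0.9649) / (9.9) = 0.0322
  x3 = (8 - (-1.5)·0.4505 - (3.2)·-0.5051 - (-4)·-0.9649) / (12.7) = 0.5065
  x4 = (-11 - (1.7)·0.4505 - (-3)·-0.5051 - (-3.7)·0.6299) / (11.4) = -0.9606
Change: (-0.2588, 0.5373, -0.1234, 0.0043) → max |·| = 0.5373

0.5373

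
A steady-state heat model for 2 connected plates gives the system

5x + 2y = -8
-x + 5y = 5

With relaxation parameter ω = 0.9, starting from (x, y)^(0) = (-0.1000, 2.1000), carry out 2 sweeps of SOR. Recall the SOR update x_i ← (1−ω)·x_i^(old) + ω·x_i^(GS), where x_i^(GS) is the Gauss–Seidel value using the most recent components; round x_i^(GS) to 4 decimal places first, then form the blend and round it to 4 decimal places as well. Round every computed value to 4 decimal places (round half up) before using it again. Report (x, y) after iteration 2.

(-1.9173, 0.6261)

Iteration 1:
  x: GS value = (-8 - (2)·2.1000) / (5) = -2.4400;  x ← (1−ω)·-0.1000 + ω·-2.4400 = -2.2060
  y: GS value = (5 - (-1)·-2.2060) / (5) = 0.5588;  y ← (1−ω)·2.1000 + ω·0.5588 = 0.7129
Iteration 2:
  x: GS value = (-8 - (2)·0.7129) / (5) = -1.8852;  x ← (1−ω)·-2.2060 + ω·-1.8852 = -1.9173
  y: GS value = (5 - (-1)·-1.9173) / (5) = 0.6165;  y ← (1−ω)·0.7129 + ω·0.6165 = 0.6261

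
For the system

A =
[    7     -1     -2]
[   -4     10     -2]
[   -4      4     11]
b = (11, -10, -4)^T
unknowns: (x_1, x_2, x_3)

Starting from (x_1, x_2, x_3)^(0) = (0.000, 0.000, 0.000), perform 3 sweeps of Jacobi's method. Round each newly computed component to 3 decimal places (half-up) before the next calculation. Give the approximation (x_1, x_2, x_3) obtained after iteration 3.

(1.671, -0.356, 0.280)

Iteration 1:
  x_1 = (11 - (-1)·0.000 - (-2)·0.000) / (7) = 1.571
  x_2 = (-10 - (-4)·0.000 - (-2)·0.000) / (10) = -1.000
  x_3 = (-4 - (-4)·0.000 - (4)·0.000) / (11) = -0.364
Iteration 2:
  x_1 = (11 - (-1)·-1.000 - (-2)·-0.364) / (7) = 1.325
  x_2 = (-10 - (-4)·1.571 - (-2)·-0.364) / (10) = -0.444
  x_3 = (-4 - (-4)·1.571 - (4)·-1.000) / (11) = 0.571
Iteration 3:
  x_1 = (11 - (-1)·-0.444 - (-2)·0.571) / (7) = 1.671
  x_2 = (-10 - (-4)·1.325 - (-2)·0.571) / (10) = -0.356
  x_3 = (-4 - (-4)·1.325 - (4)·-0.444) / (11) = 0.280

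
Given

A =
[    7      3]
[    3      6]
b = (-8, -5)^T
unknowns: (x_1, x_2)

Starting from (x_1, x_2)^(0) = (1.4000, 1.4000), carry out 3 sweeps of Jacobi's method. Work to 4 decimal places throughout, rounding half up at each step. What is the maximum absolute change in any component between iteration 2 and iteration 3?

Iteration 1:
  x_1 = (-8 - (3)·1.4000) / (7) = -1.7429
  x_2 = (-5 - (3)·1.4000) / (6) = -1.5333
Iteration 2:
  x_1 = (-8 - (3)·-1.5333) / (7) = -0.4857
  x_2 = (-5 - (3)·-1.7429) / (6) = 0.0381
Iteration 3:
  x_1 = (-8 - (3)·0.0381) / (7) = -1.1592
  x_2 = (-5 - (3)·-0.4857) / (6) = -0.5905
Change: (-0.6735, -0.6286) → max |·| = 0.6735

0.6735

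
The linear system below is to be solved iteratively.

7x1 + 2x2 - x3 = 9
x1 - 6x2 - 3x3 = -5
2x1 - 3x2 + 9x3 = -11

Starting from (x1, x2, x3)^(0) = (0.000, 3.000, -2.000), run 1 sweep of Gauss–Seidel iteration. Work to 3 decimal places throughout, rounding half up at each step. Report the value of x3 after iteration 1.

-0.635

Iteration 1:
  x1 = (9 - (2)·3.000 - (-1)·-2.000) / (7) = 0.143
  x2 = (-5 - (1)·0.143 - (-3)·-2.000) / (-6) = 1.857
  x3 = (-11 - (2)·0.143 - (-3)·1.857) / (9) = -0.635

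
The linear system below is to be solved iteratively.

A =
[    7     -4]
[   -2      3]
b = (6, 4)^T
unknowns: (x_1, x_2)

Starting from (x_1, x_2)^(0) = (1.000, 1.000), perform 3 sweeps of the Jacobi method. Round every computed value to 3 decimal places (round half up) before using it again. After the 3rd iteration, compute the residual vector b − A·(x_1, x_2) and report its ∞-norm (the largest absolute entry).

Iteration 1:
  x_1 = (6 - (-4)·1.000) / (7) = 1.429
  x_2 = (4 - (-2)·1.000) / (3) = 2.000
Iteration 2:
  x_1 = (6 - (-4)·2.000) / (7) = 2.000
  x_2 = (4 - (-2)·1.429) / (3) = 2.286
Iteration 3:
  x_1 = (6 - (-4)·2.286) / (7) = 2.163
  x_2 = (4 - (-2)·2.000) / (3) = 2.667
Residual b − A·x = (1.527, 0.325); ∞-norm = 1.527

1.527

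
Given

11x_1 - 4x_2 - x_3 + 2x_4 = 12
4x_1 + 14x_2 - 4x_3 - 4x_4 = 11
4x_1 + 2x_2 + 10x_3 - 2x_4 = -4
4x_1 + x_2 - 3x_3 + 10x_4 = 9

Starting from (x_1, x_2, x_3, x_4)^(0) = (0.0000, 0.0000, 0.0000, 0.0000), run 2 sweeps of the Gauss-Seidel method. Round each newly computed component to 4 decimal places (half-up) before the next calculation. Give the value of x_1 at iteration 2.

1.1537

Iteration 1:
  x_1 = (12 - (-4)·0.0000 - (-1)·0.0000 - (2)·0.0000) / (11) = 1.0909
  x_2 = (11 - (4)·1.0909 - (-4)·0.0000 - (-4)·0.0000) / (14) = 0.4740
  x_3 = (-4 - (4)·1.0909 - (2)·0.4740 - (-2)·0.0000) / (10) = -0.9312
  x_4 = (9 - (4)·1.0909 - (1)·0.4740 - (-3)·-0.9312) / (10) = 0.1369
Iteration 2:
  x_1 = (12 - (-4)·0.4740 - (-1)·-0.9312 - (2)·0.1369) / (11) = 1.1537
  x_2 = (11 - (4)·1.1537 - (-4)·-0.9312 - (-4)·0.1369) / (14) = 0.2291
  x_3 = (-4 - (4)·1.1537 - (2)·0.2291 - (-2)·0.1369) / (10) = -0.8799
  x_4 = (9 - (4)·1.1537 - (1)·0.2291 - (-3)·-0.8799) / (10) = 0.1516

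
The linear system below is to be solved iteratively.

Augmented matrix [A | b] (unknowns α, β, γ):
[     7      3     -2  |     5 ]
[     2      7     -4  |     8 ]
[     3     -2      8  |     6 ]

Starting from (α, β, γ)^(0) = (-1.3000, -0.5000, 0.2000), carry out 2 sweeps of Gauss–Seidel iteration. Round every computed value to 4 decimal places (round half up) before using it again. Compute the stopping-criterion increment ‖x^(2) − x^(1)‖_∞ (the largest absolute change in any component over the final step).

0.5111

Iteration 1:
  α = (5 - (3)·-0.5000 - (-2)·0.2000) / (7) = 0.9857
  β = (8 - (2)·0.9857 - (-4)·0.2000) / (7) = 0.9755
  γ = (6 - (3)·0.9857 - (-2)·0.9755) / (8) = 0.6242
Iteration 2:
  α = (5 - (3)·0.9755 - (-2)·0.6242) / (7) = 0.4746
  β = (8 - (2)·0.4746 - (-4)·0.6242) / (7) = 1.3639
  γ = (6 - (3)·0.4746 - (-2)·1.3639) / (8) = 0.9130
Change: (-0.5111, 0.3884, 0.2888) → max |·| = 0.5111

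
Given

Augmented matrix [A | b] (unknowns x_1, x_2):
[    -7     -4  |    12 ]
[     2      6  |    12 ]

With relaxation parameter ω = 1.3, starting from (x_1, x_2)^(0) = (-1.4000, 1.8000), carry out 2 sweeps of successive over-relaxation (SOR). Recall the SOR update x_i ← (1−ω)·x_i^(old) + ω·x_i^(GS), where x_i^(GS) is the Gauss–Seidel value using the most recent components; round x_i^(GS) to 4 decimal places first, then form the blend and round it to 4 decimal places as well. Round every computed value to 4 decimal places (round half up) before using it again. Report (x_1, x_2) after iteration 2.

(-3.8278, 3.2317)

Iteration 1:
  x_1: GS value = (12 - (-4)·1.8000) / (-7) = -2.7429;  x_1 ← (1−ω)·-1.4000 + ω·-2.7429 = -3.1458
  x_2: GS value = (12 - (2)·-3.1458) / (6) = 3.0486;  x_2 ← (1−ω)·1.8000 + ω·3.0486 = 3.4232
Iteration 2:
  x_1: GS value = (12 - (-4)·3.4232) / (-7) = -3.6704;  x_1 ← (1−ω)·-3.1458 + ω·-3.6704 = -3.8278
  x_2: GS value = (12 - (2)·-3.8278) / (6) = 3.2759;  x_2 ← (1−ω)·3.4232 + ω·3.2759 = 3.2317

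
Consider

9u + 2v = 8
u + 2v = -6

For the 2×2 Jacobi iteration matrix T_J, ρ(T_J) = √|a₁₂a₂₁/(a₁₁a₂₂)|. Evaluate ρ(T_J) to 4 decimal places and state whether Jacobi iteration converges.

a₁₂a₂₁/(a₁₁a₂₂) = (2)·(1) / ((9)·(2)) = 0.111111
ρ = √|0.111111| = √0.111111 = 0.3333
ρ < 1, so Jacobi converges

0.3333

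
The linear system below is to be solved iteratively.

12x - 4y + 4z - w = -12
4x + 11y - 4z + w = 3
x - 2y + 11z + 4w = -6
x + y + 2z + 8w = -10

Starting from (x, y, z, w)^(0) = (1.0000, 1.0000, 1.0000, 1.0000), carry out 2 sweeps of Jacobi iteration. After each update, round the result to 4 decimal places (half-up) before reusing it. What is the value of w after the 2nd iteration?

Iteration 1:
  x = (-12 - (-4)·1.0000 - (4)·1.0000 - (-1)·1.0000) / (12) = -0.9167
  y = (3 - (4)·1.0000 - (-4)·1.0000 - (1)·1.0000) / (11) = 0.1818
  z = (-6 - (1)·1.0000 - (-2)·1.0000 - (4)·1.0000) / (11) = -0.8182
  w = (-10 - (1)·1.0000 - (1)·1.0000 - (2)·1.0000) / (8) = -1.7500
Iteration 2:
  x = (-12 - (-4)·0.1818 - (4)·-0.8182 - (-1)·-1.7500) / (12) = -0.8125
  y = (3 - (4)·-0.9167 - (-4)·-0.8182 - (1)·-1.7500) / (11) = 0.4676
  z = (-6 - (1)·-0.9167 - (-2)·0.1818 - (4)·-1.7500) / (11) = 0.2073
  w = (-10 - (1)·-0.9167 - (1)·0.1818 - (2)·-0.8182) / (8) = -0.9536

-0.9536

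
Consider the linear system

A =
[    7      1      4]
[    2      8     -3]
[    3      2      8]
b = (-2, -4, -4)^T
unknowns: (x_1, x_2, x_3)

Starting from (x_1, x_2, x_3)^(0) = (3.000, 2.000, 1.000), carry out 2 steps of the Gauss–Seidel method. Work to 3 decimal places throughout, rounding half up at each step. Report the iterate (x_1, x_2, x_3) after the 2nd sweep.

Iteration 1:
  x_1 = (-2 - (1)·2.000 - (4)·1.000) / (7) = -1.143
  x_2 = (-4 - (2)·-1.143 - (-3)·1.000) / (8) = 0.161
  x_3 = (-4 - (3)·-1.143 - (2)·0.161) / (8) = -0.112
Iteration 2:
  x_1 = (-2 - (1)·0.161 - (4)·-0.112) / (7) = -0.245
  x_2 = (-4 - (2)·-0.245 - (-3)·-0.112) / (8) = -0.481
  x_3 = (-4 - (3)·-0.245 - (2)·-0.481) / (8) = -0.288

(-0.245, -0.481, -0.288)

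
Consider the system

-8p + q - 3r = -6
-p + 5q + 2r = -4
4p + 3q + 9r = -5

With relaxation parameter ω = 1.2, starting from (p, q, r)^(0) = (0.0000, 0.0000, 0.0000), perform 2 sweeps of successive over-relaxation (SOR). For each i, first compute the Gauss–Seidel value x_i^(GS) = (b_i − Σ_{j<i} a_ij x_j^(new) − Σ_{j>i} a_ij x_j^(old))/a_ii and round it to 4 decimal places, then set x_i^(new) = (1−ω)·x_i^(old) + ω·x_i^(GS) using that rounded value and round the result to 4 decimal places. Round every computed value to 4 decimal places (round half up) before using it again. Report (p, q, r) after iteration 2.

Iteration 1:
  p: GS value = (-6 - (1)·0.0000 - (-3)·0.0000) / (-8) = 0.7500;  p ← (1−ω)·0.0000 + ω·0.7500 = 0.9000
  q: GS value = (-4 - (-1)·0.9000 - (2)·0.0000) / (5) = -0.6200;  q ← (1−ω)·0.0000 + ω·-0.6200 = -0.7440
  r: GS value = (-5 - (4)·0.9000 - (3)·-0.7440) / (9) = -0.7076;  r ← (1−ω)·0.0000 + ω·-0.7076 = -0.8491
Iteration 2:
  p: GS value = (-6 - (1)·-0.7440 - (-3)·-0.8491) / (-8) = 0.9754;  p ← (1−ω)·0.9000 + ω·0.9754 = 0.9905
  q: GS value = (-4 - (-1)·0.9905 - (2)·-0.8491) / (5) = -0.2623;  q ← (1−ω)·-0.7440 + ω·-0.2623 = -0.1660
  r: GS value = (-5 - (4)·0.9905 - (3)·-0.1660) / (9) = -0.9404;  r ← (1−ω)·-0.8491 + ω·-0.9404 = -0.9587

(0.9905, -0.1660, -0.9587)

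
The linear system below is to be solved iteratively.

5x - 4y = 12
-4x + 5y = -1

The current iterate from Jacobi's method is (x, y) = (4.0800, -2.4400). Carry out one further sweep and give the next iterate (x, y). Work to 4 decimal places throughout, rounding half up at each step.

(0.4480, 3.0640)

One sweep:
  x = (12 - (-4)·-2.4400) / (5) = 0.4480
  y = (-1 - (-4)·4.0800) / (5) = 3.0640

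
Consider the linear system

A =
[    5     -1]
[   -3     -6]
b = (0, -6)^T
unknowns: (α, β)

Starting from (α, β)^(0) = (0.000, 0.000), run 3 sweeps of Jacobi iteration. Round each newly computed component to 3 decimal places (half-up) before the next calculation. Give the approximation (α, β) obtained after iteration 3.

(0.200, 0.900)

Iteration 1:
  α = (0 - (-1)·0.000) / (5) = 0.000
  β = (-6 - (-3)·0.000) / (-6) = 1.000
Iteration 2:
  α = (0 - (-1)·1.000) / (5) = 0.200
  β = (-6 - (-3)·0.000) / (-6) = 1.000
Iteration 3:
  α = (0 - (-1)·1.000) / (5) = 0.200
  β = (-6 - (-3)·0.200) / (-6) = 0.900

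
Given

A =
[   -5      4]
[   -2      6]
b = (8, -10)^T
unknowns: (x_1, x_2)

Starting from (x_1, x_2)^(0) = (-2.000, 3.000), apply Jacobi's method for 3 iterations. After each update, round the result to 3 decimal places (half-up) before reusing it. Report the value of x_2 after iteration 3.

Iteration 1:
  x_1 = (8 - (4)·3.000) / (-5) = 0.800
  x_2 = (-10 - (-2)·-2.000) / (6) = -2.333
Iteration 2:
  x_1 = (8 - (4)·-2.333) / (-5) = -3.466
  x_2 = (-10 - (-2)·0.800) / (6) = -1.400
Iteration 3:
  x_1 = (8 - (4)·-1.400) / (-5) = -2.720
  x_2 = (-10 - (-2)·-3.466) / (6) = -2.822

-2.822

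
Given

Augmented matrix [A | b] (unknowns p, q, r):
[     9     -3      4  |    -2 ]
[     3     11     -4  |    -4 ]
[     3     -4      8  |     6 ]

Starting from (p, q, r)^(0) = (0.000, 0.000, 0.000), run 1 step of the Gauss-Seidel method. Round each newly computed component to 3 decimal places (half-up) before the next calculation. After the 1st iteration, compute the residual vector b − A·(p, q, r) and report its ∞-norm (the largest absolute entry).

3.639

Iteration 1:
  p = (-2 - (-3)·0.000 - (4)·0.000) / (9) = -0.222
  q = (-4 - (3)·-0.222 - (-4)·0.000) / (11) = -0.303
  r = (6 - (3)·-0.222 - (-4)·-0.303) / (8) = 0.682
Residual b − A·x = (-3.639, 2.727, -0.002); ∞-norm = 3.639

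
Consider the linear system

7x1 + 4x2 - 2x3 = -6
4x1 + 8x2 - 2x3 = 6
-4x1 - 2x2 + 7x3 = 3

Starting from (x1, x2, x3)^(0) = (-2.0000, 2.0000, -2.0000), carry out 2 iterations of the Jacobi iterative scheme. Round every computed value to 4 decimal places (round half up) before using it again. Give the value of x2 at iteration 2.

Iteration 1:
  x1 = (-6 - (4)·2.0000 - (-2)·-2.0000) / (7) = -2.5714
  x2 = (6 - (4)·-2.0000 - (-2)·-2.0000) / (8) = 1.2500
  x3 = (3 - (-4)·-2.0000 - (-2)·2.0000) / (7) = -0.1429
Iteration 2:
  x1 = (-6 - (4)·1.2500 - (-2)·-0.1429) / (7) = -1.6123
  x2 = (6 - (4)·-2.5714 - (-2)·-0.1429) / (8) = 2.0000
  x3 = (3 - (-4)·-2.5714 - (-2)·1.2500) / (7) = -0.6837

2.0000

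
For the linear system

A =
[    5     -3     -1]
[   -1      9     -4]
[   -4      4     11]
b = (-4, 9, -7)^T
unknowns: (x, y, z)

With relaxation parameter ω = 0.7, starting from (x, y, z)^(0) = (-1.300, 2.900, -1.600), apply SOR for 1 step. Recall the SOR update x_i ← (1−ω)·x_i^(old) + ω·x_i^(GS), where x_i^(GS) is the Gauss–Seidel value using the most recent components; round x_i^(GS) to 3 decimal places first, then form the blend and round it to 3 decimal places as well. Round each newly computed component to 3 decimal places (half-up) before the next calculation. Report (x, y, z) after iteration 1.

Iteration 1:
  x: GS value = (-4 - (-3)·2.900 - (-1)·-1.600) / (5) = 0.620;  x ← (1−ω)·-1.300 + ω·0.620 = 0.044
  y: GS value = (9 - (-1)·0.044 - (-4)·-1.600) / (9) = 0.294;  y ← (1−ω)·2.900 + ω·0.294 = 1.076
  z: GS value = (-7 - (-4)·0.044 - (4)·1.076) / (11) = -1.012;  z ← (1−ω)·-1.600 + ω·-1.012 = -1.188

(0.044, 1.076, -1.188)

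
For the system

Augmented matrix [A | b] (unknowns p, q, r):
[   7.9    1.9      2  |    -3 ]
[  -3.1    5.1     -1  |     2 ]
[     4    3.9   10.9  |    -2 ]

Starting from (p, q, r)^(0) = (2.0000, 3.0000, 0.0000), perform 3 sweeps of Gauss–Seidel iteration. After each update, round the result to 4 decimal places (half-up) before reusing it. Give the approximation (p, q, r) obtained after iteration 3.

Iteration 1:
  p = (-3 - (1.9)·3.0000 - (2)·0.0000) / (7.9) = -1.1013
  q = (2 - (-3.1)·-1.1013 - (-1)·0.0000) / (5.1) = -0.2773
  r = (-2 - (4)·-1.1013 - (3.9)·-0.2773) / (10.9) = 0.3199
Iteration 2:
  p = (-3 - (1.9)·-0.2773 - (2)·0.3199) / (7.9) = -0.3940
  q = (2 - (-3.1)·-0.3940 - (-1)·0.3199) / (5.1) = 0.2154
  r = (-2 - (4)·-0.3940 - (3.9)·0.2154) / (10.9) = -0.1160
Iteration 3:
  p = (-3 - (1.9)·0.2154 - (2)·-0.1160) / (7.9) = -0.4022
  q = (2 - (-3.1)·-0.4022 - (-1)·-0.1160) / (5.1) = 0.1249
  r = (-2 - (4)·-0.4022 - (3.9)·0.1249) / (10.9) = -0.0806

(-0.4022, 0.1249, -0.0806)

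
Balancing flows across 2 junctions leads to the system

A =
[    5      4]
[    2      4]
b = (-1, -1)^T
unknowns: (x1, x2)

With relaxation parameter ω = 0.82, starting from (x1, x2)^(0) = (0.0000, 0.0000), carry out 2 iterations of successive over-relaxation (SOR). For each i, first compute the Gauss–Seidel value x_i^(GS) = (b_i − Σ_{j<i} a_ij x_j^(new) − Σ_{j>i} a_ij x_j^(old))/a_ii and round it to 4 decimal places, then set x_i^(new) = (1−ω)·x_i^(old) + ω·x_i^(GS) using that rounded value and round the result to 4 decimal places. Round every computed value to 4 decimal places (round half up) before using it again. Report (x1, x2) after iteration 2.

(-0.1032, -0.1875)

Iteration 1:
  x1: GS value = (-1 - (4)·0.0000) / (5) = -0.2000;  x1 ← (1−ω)·0.0000 + ω·-0.2000 = -0.1640
  x2: GS value = (-1 - (2)·-0.1640) / (4) = -0.1680;  x2 ← (1−ω)·0.0000 + ω·-0.1680 = -0.1378
Iteration 2:
  x1: GS value = (-1 - (4)·-0.1378) / (5) = -0.0898;  x1 ← (1−ω)·-0.1640 + ω·-0.0898 = -0.1032
  x2: GS value = (-1 - (2)·-0.1032) / (4) = -0.1984;  x2 ← (1−ω)·-0.1378 + ω·-0.1984 = -0.1875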